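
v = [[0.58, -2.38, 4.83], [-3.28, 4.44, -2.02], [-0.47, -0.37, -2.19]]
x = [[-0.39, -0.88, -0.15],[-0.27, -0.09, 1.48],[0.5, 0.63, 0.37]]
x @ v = [[2.73, -2.92, 0.22], [-0.56, -0.3, -4.36], [-1.95, 1.47, 0.33]]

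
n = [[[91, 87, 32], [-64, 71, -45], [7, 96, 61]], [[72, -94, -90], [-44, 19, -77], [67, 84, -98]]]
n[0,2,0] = 7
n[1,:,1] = [-94, 19, 84]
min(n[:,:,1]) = -94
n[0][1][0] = -64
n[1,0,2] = -90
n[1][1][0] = -44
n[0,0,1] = 87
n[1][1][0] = -44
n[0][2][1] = 96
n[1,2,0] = 67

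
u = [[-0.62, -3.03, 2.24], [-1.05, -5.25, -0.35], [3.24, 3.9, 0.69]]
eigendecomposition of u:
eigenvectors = [[-0.62, 0.73, 0.57], [0.12, -0.16, 0.56], [-0.77, -0.66, -0.60]]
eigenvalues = [2.72, -1.95, -5.95]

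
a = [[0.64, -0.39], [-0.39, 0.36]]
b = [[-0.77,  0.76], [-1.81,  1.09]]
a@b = [[0.21, 0.06], [-0.35, 0.1]]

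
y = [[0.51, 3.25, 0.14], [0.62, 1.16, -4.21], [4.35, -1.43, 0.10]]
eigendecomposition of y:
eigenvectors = [[-0.44+0.00j, (0.36-0.44j), 0.36+0.44j],[(0.59+0j), (0.64+0j), (0.64-0j)],[(0.67+0j), -0.21-0.47j, (-0.21+0.47j)]]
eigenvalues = [(-4.05+0j), (2.91+2.69j), (2.91-2.69j)]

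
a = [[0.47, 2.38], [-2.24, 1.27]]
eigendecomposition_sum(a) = [[0.23+1.21j, (1.19-0.46j)],[(-1.12+0.43j), 0.64+1.06j]] + [[0.23-1.21j, (1.19+0.46j)], [(-1.12-0.43j), 0.63-1.06j]]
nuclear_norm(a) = 4.94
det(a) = 5.93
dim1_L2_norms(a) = [2.43, 2.57]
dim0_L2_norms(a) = [2.29, 2.7]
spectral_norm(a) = 2.87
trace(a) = 1.74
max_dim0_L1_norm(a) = 3.65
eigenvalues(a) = [(0.87+2.27j), (0.87-2.27j)]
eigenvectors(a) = [[0.72+0.00j, 0.72-0.00j], [0.12+0.69j, (0.12-0.69j)]]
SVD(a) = [[0.64, 0.77], [0.77, -0.64]] @ diag([2.8744791017718447, 2.0623214816019666]) @ [[-0.50, 0.87], [0.87, 0.50]]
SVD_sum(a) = [[-0.91,1.59], [-1.1,1.92]] + [[1.38, 0.79], [-1.14, -0.65]]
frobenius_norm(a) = 3.54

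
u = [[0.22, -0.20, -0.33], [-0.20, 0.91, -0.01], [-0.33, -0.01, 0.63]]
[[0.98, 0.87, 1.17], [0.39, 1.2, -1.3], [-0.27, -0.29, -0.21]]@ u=[[-0.34, 0.58, 0.40], [0.27, 1.03, -0.96], [0.07, -0.21, -0.04]]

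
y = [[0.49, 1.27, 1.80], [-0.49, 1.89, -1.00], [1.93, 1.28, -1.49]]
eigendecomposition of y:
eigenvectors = [[(-0.54+0j), (-0.67+0j), (-0.67-0j)], [(0.13+0j), -0.03-0.59j, (-0.03+0.59j)], [0.83+0.00j, (-0.44-0.06j), (-0.44+0.06j)]]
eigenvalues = [(-2.56+0j), (1.72+1.29j), (1.72-1.29j)]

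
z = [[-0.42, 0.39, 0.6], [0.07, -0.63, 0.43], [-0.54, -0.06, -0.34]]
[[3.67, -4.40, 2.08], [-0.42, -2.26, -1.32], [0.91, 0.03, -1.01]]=z @ [[-3.44, 3.24, 0.46], [1.95, 0.34, 3.28], [2.44, -5.28, 1.65]]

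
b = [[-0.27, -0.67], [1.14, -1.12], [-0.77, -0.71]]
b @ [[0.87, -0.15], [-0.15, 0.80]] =[[-0.13, -0.50], [1.16, -1.07], [-0.56, -0.45]]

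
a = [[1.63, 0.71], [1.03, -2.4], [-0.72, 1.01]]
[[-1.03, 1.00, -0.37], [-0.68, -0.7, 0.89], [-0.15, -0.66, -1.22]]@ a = [[-0.38, -3.50], [-2.47, 2.1], [-0.05, 0.25]]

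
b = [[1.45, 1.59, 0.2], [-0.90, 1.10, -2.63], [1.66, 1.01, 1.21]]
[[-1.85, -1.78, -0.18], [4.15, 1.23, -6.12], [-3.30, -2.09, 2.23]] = b @ [[0.32, -1.09, 1.22],[-1.18, -0.11, -1.39],[-2.18, -0.14, 1.33]]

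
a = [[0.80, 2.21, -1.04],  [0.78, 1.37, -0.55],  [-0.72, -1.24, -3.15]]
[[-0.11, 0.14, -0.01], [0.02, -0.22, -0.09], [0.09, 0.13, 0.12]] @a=[[0.03,-0.04,0.07], [-0.09,-0.15,0.38], [0.09,0.23,-0.54]]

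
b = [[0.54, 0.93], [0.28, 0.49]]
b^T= [[0.54, 0.28],  [0.93, 0.49]]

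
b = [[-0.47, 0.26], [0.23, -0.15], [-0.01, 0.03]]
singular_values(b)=[0.6, 0.03]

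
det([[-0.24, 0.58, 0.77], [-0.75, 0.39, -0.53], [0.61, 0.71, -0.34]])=-0.987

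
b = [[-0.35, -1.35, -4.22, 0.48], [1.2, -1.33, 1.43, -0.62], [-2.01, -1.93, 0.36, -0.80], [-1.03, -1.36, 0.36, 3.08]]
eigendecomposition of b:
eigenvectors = [[(0.65+0j), (0.65-0j), (-0.09+0.53j), (-0.09-0.53j)], [(-0.31-0.54j), -0.31+0.54j, 0.10-0.01j, 0.10+0.01j], [(0.4-0.14j), 0.40+0.14j, 0.08-0.41j, (0.08+0.41j)], [(0.06-0.11j), 0.06+0.11j, (-0.73+0j), -0.73-0.00j]]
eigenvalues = [(-2.22+1.93j), (-2.22-1.93j), (3.1+0.92j), (3.1-0.92j)]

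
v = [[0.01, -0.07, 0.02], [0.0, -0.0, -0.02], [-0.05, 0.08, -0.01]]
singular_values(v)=[0.12, 0.03, 0.02]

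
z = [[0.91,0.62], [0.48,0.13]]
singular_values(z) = [1.2, 0.15]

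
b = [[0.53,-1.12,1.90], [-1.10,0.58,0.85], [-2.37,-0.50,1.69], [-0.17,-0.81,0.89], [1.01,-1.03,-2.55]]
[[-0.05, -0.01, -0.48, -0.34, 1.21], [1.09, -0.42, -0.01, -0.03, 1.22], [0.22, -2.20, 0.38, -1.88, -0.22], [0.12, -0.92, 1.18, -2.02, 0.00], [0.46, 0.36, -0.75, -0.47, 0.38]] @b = [[2.4, -0.68, -4.30],[2.3, -2.69, -1.44],[1.73, 0.04, -1.92],[-1.38, 0.38, -0.36],[2.09, 0.06, -1.47]]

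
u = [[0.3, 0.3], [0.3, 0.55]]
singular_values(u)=[0.75, 0.1]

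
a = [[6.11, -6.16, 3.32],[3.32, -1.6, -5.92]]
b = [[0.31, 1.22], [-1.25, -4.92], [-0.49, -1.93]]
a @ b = [[7.97, 31.35], [5.93, 23.35]]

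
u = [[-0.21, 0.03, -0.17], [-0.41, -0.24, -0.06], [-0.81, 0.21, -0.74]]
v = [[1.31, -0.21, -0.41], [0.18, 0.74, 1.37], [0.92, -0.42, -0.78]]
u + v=[[1.1, -0.18, -0.58], [-0.23, 0.5, 1.31], [0.11, -0.21, -1.52]]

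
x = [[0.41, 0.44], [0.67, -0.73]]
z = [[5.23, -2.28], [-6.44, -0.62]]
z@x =[[0.62, 3.97], [-3.06, -2.38]]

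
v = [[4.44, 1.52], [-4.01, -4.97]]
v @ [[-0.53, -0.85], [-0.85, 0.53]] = [[-3.65, -2.97], [6.35, 0.77]]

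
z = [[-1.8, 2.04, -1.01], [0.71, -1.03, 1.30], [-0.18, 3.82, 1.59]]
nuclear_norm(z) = 7.82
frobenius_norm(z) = 5.37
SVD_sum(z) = [[-0.60,2.21,0.27], [0.26,-0.98,-0.12], [-1.01,3.74,0.46]] + [[-0.97, -0.08, -1.45], [0.79, 0.07, 1.18], [0.78, 0.07, 1.16]] + [[-0.24, -0.08, 0.16],[-0.34, -0.12, 0.24],[0.05, 0.02, -0.04]]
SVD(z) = [[-0.50, -0.66, 0.57],[0.22, 0.54, 0.81],[-0.84, 0.53, -0.12]] @ diag([4.6388680823517, 2.6507335804100047, 0.533023827070985]) @ [[0.26, -0.96, -0.12], [0.55, 0.05, 0.83], [-0.79, -0.28, 0.54]]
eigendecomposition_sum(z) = [[-1.37, 2.82, -1.01], [0.76, -1.56, 0.56], [-0.63, 1.30, -0.47]] + [[-0.41,-0.61,0.16],[-0.13,-0.19,0.05],[0.19,0.28,-0.08]] + [[-0.02,-0.17,-0.16], [0.08,0.72,0.69], [0.26,2.24,2.13]]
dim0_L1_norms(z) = [2.69, 6.89, 3.9]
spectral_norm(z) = 4.64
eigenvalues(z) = [-3.39, -0.68, 2.84]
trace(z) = -1.24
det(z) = 6.55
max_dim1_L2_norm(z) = 4.14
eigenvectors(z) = [[-0.81, 0.87, -0.07], [0.45, 0.28, 0.31], [-0.37, -0.4, 0.95]]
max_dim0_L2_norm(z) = 4.45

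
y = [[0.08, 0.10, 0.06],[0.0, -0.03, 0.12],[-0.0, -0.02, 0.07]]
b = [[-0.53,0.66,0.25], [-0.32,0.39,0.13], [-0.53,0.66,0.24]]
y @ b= [[-0.11,0.13,0.05], [-0.05,0.07,0.02], [-0.03,0.04,0.01]]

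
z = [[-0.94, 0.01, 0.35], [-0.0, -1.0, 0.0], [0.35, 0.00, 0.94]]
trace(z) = -1.00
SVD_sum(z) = [[-0.61,  0.48,  0.23], [0.45,  -0.36,  -0.17], [-0.00,  0.0,  0.00]] + [[-0.00, -0.00, -0.00], [-0.0, -0.0, -0.00], [0.35, 0.00, 0.94]] + [[-0.33, -0.47, 0.12], [-0.45, -0.64, 0.17], [-0.00, -0.00, 0.0]]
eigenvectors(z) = [[-0.98, -0.18, 0.94], [0.0, 0.00, 0.3], [0.18, -0.98, -0.17]]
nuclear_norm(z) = 3.01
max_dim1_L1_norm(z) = 1.3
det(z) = 1.01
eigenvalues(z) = [-1.0, 1.0, -1.0]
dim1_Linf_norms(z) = [0.94, 1.0, 0.94]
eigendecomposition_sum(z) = [[-0.97, 3.19, 0.18],[-0.00, -0.00, -0.00],[0.18, -0.57, -0.03]] + [[0.03, 0.00, 0.18], [0.0, 0.0, 0.0], [0.17, 0.0, 0.97]] + [[-0.0, -3.18, -0.00], [-0.00, -1.00, -0.0], [-0.0, 0.57, -0.0]]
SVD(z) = [[-0.81,-0.00,0.59], [0.59,-0.00,0.81], [-0.00,1.00,0.00]] @ diag([1.0067618782275174, 1.0030453628824567, 0.9963084464902431]) @ [[0.75, -0.6, -0.28], [0.35, 0.00, 0.94], [-0.56, -0.80, 0.21]]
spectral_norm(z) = 1.01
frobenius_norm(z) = 1.74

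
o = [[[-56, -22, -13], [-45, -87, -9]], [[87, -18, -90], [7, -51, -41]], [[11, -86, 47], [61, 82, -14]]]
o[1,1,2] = -41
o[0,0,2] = -13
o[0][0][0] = -56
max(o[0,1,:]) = -9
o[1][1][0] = 7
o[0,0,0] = -56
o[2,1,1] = 82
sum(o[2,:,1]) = -4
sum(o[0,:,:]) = -232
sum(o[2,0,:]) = -28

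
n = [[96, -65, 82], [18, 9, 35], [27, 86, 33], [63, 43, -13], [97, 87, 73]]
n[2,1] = 86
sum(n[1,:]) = 62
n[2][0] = 27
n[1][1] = 9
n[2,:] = [27, 86, 33]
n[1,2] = 35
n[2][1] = 86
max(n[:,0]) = 97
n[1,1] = 9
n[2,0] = 27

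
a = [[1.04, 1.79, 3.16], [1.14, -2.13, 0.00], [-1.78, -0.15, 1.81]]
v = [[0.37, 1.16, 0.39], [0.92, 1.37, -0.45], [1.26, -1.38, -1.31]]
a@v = [[6.01, -0.7, -4.54], [-1.54, -1.6, 1.4], [1.48, -4.77, -3.00]]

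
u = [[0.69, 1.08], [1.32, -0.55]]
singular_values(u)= [1.49, 1.21]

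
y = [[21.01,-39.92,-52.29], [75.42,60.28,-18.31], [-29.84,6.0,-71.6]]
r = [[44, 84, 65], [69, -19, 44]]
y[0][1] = -39.92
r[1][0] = 69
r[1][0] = 69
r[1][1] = -19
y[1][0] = 75.42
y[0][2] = -52.29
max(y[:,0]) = 75.42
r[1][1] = -19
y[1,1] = 60.28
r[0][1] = 84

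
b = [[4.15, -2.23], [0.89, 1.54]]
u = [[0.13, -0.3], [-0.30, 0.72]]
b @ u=[[1.21, -2.85],[-0.35, 0.84]]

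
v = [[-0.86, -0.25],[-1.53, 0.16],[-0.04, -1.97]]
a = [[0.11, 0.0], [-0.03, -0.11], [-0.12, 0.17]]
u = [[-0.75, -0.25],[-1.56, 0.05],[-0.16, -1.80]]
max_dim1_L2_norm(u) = 1.81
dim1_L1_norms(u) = [1.0, 1.61, 1.96]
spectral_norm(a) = 0.23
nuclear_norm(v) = 3.75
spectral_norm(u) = 1.89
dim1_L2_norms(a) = [0.11, 0.11, 0.21]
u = a + v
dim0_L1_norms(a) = [0.26, 0.28]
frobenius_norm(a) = 0.26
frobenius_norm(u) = 2.52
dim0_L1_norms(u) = [2.47, 2.1]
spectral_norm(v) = 1.99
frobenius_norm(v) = 2.66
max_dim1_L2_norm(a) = 0.21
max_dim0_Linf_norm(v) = 1.97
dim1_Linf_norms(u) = [0.75, 1.56, 1.8]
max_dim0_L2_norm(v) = 1.99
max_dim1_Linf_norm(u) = 1.8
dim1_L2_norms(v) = [0.9, 1.54, 1.97]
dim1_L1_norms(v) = [1.11, 1.69, 2.01]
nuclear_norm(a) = 0.36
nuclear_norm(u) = 3.55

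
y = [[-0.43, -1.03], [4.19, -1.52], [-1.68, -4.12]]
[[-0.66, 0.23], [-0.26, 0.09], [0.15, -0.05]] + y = [[-1.09,  -0.80], [3.93,  -1.43], [-1.53,  -4.17]]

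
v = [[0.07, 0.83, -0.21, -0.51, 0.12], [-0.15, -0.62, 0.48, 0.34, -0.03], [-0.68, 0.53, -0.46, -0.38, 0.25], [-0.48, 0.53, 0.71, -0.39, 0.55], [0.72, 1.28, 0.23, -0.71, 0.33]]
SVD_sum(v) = [[0.11, 0.8, 0.01, -0.48, 0.24], [-0.08, -0.58, -0.01, 0.34, -0.18], [0.07, 0.50, 0.01, -0.3, 0.15], [0.08, 0.60, 0.01, -0.36, 0.18], [0.18, 1.3, 0.02, -0.78, 0.40]] + [[0.05, 0.0, -0.01, 0.00, -0.02], [-0.21, -0.01, 0.05, -0.02, 0.07], [-0.56, -0.02, 0.14, -0.05, 0.20], [-0.73, -0.02, 0.18, -0.07, 0.26], [0.43, 0.01, -0.11, 0.04, -0.15]] + [[-0.07, 0.02, -0.23, -0.01, -0.05], [0.14, -0.04, 0.43, 0.03, 0.09], [-0.19, 0.05, -0.60, -0.04, -0.12], [0.17, -0.04, 0.52, 0.03, 0.11], [0.11, -0.03, 0.33, 0.02, 0.07]] + [[-0.01, 0.01, 0.02, -0.02, -0.06], [-0.00, 0.00, 0.01, -0.01, -0.02], [0.0, -0.0, -0.01, 0.01, 0.02], [-0.00, 0.00, 0.00, -0.00, -0.00], [0.01, -0.0, -0.01, 0.01, 0.02]] + [[0.0,  -0.00,  -0.0,  -0.0,  0.0],[0.0,  -0.00,  -0.0,  -0.00,  0.0],[0.0,  -0.0,  -0.00,  -0.0,  0.00],[-0.00,  0.00,  0.00,  0.0,  -0.0],[0.0,  -0.00,  -0.0,  -0.00,  0.00]]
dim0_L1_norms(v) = [2.1, 3.79, 2.09, 2.33, 1.28]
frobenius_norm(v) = 2.69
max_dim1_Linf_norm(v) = 1.28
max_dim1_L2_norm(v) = 1.68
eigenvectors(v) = [[(-0.42+0j),-0.24-0.23j,-0.24+0.23j,-0.02+0.00j,(-0.08+0j)], [0.50+0.00j,0.29+0.14j,(0.29-0.14j),(0.49+0j),(0.54+0j)], [(-0.74+0j),(0.16+0.07j),0.16-0.07j,(-0.14+0j),(-0+0j)], [0.12+0.00j,(0.12+0.37j),0.12-0.37j,(0.86+0j),0.83+0.00j], [(-0.05+0j),(-0.78+0j),(-0.78-0j),0.06+0.00j,-0.10+0.00j]]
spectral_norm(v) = 2.19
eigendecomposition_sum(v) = [[(-0.3-0j), 0.54-0.00j, (-0.18+0j), -0.36+0.00j, (0.2+0j)], [(0.35+0j), (-0.64+0j), (0.21-0j), 0.42-0.00j, -0.24-0.00j], [(-0.52-0j), (0.96-0j), (-0.31+0j), (-0.63+0j), 0.35+0.00j], [0.09+0.00j, -0.16+0.00j, (0.05-0j), (0.1-0j), -0.06-0.00j], [(-0.04-0j), 0.07-0.00j, (-0.02+0j), (-0.05+0j), 0.03+0.00j]] + [[0.18+0.05j, (0.12+0.19j), -0.03+0.07j, -0.07-0.10j, (-0.05+0.12j)], [-0.18+0.01j, (-0.17-0.14j), (0.01-0.08j), 0.09+0.08j, (0.01-0.13j)], [(-0.1+0.01j), -0.09-0.07j, -0.04j, (0.05+0.04j), -0.07j], [-0.16-0.15j, -0.02-0.26j, (0.07-0.06j), 0.01+0.14j, 0.12-0.10j], [(0.39-0.21j), 0.51+0.12j, 0.07+0.17j, -0.28-0.06j, (0.11+0.28j)]] + [[0.18-0.05j,  0.12-0.19j,  -0.03-0.07j,  -0.07+0.10j,  -0.05-0.12j], [-0.18-0.01j,  -0.17+0.14j,  (0.01+0.08j),  (0.09-0.08j),  (0.01+0.13j)], [-0.10-0.01j,  (-0.09+0.07j),  0.00+0.04j,  (0.05-0.04j),  0.00+0.07j], [(-0.16+0.15j),  (-0.02+0.26j),  (0.07+0.06j),  0.01-0.14j,  (0.12+0.1j)], [0.39+0.21j,  0.51-0.12j,  0.07-0.17j,  -0.28+0.06j,  0.11-0.28j]] + [[0.00+0.00j, -0.03+0.00j, -0.02-0.00j, 0.02-0.00j, -0.01-0.00j], [(-0.15-0j), (0.84-0j), 0.54+0.00j, (-0.51+0j), 0.39+0.00j], [(0.04+0j), (-0.24+0j), (-0.15-0j), 0.15-0.00j, (-0.11-0j)], [(-0.26-0j), 1.48-0.00j, 0.94+0.00j, -0.90+0.00j, (0.68+0j)], [-0.02-0.00j, 0.10-0.00j, 0.06+0.00j, -0.06+0.00j, (0.05+0j)]] + [[(-0-0j), 0.07-0.00j, 0.04+0.00j, -0.04+0.00j, 0.03+0.00j], [0.01+0.00j, (-0.48+0j), -0.28-0.00j, 0.24-0.00j, -0.20-0.00j], [(-0-0j), -0j, 0.00+0.00j, (-0+0j), 0j], [0.02+0.00j, -0.74+0.00j, (-0.43-0j), (0.37-0j), (-0.31-0j)], [(-0-0j), 0.09-0.00j, 0.05+0.00j, (-0.04+0j), 0.04+0.00j]]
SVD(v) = [[-0.44, -0.05, -0.23, -0.86, 0.02], [0.32, 0.2, 0.44, -0.27, 0.77], [-0.28, 0.54, -0.61, 0.29, 0.42], [-0.33, 0.70, 0.52, -0.02, -0.35], [-0.72, -0.41, 0.33, 0.31, 0.33]] @ diag([2.1896306304312976, 1.1365319082311143, 1.0621676449889743, 0.07920266634233636, 0.006305190910682901]) @ [[-0.11, -0.83, -0.01, 0.49, -0.25], [-0.91, -0.03, 0.23, -0.08, 0.33], [0.30, -0.08, 0.93, 0.06, 0.19], [0.22, -0.1, -0.28, 0.32, 0.87], [0.13, -0.55, -0.08, -0.80, 0.17]]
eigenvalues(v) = [(-1.12+0j), (0.14+0.3j), (0.14-0.3j), (-0.16+0j), (-0.07+0j)]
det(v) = -0.00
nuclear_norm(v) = 4.47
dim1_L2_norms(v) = [1.01, 0.87, 1.08, 1.21, 1.68]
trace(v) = -1.07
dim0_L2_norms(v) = [1.11, 1.81, 1.02, 1.08, 0.7]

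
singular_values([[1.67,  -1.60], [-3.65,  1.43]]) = [4.49, 0.77]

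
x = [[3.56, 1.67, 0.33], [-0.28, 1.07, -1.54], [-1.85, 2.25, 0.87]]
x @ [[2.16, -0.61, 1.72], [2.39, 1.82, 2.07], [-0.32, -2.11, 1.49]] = [[11.58, 0.17, 10.07], [2.45, 5.37, -0.56], [1.1, 3.39, 2.77]]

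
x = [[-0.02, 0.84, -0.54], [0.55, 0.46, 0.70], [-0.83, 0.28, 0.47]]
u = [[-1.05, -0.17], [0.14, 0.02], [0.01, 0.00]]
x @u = [[0.13,  0.02], [-0.51,  -0.08], [0.92,  0.15]]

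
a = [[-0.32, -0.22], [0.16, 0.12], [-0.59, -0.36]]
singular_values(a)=[0.82, 0.02]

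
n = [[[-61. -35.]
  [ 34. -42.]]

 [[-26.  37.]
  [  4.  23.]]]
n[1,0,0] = -26.0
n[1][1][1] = 23.0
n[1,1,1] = 23.0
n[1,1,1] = 23.0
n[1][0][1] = 37.0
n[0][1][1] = -42.0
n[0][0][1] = -35.0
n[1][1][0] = 4.0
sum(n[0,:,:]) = -104.0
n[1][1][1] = 23.0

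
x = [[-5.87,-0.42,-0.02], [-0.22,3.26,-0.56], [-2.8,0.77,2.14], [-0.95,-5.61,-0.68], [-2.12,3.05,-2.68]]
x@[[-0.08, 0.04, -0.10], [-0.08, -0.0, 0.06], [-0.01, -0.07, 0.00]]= [[0.50, -0.23, 0.56], [-0.24, 0.03, 0.22], [0.14, -0.26, 0.33], [0.53, 0.01, -0.24], [-0.05, 0.10, 0.4]]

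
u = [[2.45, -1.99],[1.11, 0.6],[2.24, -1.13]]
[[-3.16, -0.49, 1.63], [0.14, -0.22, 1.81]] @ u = [[-4.63, 4.15], [4.15, -2.46]]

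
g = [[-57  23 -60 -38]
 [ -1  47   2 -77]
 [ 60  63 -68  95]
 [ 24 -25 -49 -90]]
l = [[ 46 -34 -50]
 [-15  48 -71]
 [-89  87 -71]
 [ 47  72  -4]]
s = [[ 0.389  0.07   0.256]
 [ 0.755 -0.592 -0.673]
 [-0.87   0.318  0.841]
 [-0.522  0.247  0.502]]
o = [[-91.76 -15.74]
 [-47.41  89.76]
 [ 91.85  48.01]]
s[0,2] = 0.256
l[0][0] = 46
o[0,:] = [-91.76, -15.74]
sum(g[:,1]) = 108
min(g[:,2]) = -68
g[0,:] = [-57, 23, -60, -38]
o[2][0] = 91.85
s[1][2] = -0.673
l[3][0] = 47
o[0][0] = -91.76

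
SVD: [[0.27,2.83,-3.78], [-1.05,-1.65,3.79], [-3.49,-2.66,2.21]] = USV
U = [[-0.60, 0.52, 0.61], [0.55, -0.3, 0.78], [0.59, 0.8, -0.11]]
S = [7.53, 2.69, 0.88]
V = [[-0.37,  -0.55,  0.75],[-0.87,  -0.07,  -0.48],[-0.32,  0.83,  0.46]]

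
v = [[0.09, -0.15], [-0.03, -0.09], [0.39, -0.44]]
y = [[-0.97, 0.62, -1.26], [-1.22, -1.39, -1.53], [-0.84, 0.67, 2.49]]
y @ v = [[-0.6, 0.64],[-0.66, 0.98],[0.88, -1.03]]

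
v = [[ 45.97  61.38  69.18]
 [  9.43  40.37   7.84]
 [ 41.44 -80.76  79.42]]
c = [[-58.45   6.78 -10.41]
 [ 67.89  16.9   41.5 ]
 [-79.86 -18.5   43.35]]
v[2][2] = 79.42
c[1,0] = 67.89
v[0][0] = 45.97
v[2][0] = 41.44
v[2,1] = -80.76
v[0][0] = 45.97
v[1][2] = 7.84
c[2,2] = 43.35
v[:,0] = [45.97, 9.43, 41.44]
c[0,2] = -10.41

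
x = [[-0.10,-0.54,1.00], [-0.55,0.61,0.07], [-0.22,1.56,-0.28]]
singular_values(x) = [1.89, 0.93, 0.34]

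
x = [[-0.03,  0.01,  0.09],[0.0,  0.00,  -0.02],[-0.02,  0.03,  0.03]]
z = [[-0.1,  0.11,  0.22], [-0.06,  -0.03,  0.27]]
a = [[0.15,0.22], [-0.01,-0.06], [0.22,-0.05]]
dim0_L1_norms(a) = [0.38, 0.33]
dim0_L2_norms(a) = [0.27, 0.23]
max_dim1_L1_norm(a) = 0.37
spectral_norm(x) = 0.10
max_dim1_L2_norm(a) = 0.27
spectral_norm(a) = 0.29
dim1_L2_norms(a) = [0.27, 0.06, 0.23]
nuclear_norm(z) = 0.48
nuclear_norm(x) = 0.14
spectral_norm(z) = 0.37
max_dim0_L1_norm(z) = 0.49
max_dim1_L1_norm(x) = 0.13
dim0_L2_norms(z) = [0.12, 0.11, 0.35]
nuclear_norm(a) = 0.49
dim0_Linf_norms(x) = [0.03, 0.03, 0.09]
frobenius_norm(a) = 0.35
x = a @ z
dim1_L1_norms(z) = [0.43, 0.36]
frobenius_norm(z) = 0.38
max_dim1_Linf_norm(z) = 0.27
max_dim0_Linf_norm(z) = 0.27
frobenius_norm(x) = 0.11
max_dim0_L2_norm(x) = 0.1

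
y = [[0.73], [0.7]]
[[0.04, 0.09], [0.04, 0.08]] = y@[[0.06, 0.12]]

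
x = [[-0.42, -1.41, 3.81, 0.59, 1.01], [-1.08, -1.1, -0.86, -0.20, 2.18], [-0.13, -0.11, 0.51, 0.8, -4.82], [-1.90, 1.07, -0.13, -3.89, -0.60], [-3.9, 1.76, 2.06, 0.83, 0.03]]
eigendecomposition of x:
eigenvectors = [[(-0.53+0j), (0.36-0.43j), 0.36+0.43j, (0.1+0j), -0.48+0.00j],[0.40+0.00j, -0.01-0.13j, (-0.01+0.13j), (0.07+0j), (-0.86+0j)],[-0.59+0.00j, (0.26+0.48j), 0.26-0.48j, (-0.21+0j), (-0.14+0j)],[(0.16+0j), 0.01+0.24j, 0.01-0.24j, (0.97+0j), (0.01+0j)],[0.44+0.00j, 0.56+0.00j, 0.56-0.00j, (-0.03+0j), -0.03+0.00j]]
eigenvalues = [(3.87+0j), (-1.51+4.65j), (-1.51-4.65j), (-3.95+0j), (-1.76+0j)]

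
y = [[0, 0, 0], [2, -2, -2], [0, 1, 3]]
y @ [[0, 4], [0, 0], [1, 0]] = [[0, 0], [-2, 8], [3, 0]]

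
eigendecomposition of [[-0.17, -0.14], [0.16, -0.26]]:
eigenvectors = [[(0.21+0.65j), 0.21-0.65j], [0.73+0.00j, 0.73-0.00j]]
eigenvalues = [(-0.22+0.14j), (-0.22-0.14j)]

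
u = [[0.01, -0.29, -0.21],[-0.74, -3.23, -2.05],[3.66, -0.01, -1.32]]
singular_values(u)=[3.91, 3.89, 0.0]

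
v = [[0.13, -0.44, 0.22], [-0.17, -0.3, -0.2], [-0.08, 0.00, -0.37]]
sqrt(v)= [[(0.41+0.09j), -0.35+0.45j, (0.27-0.25j)], [-0.11+0.17j, 0.10+0.52j, (-0.07+0.18j)], [(-0.06+0.08j), (0.05-0.01j), (-0.04+0.61j)]]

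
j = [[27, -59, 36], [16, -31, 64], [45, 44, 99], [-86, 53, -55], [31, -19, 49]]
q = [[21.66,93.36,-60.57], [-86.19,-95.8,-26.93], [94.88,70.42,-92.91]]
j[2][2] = 99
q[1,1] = -95.8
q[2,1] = 70.42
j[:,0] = [27, 16, 45, -86, 31]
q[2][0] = 94.88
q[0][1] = 93.36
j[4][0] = 31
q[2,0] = 94.88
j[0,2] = 36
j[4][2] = 49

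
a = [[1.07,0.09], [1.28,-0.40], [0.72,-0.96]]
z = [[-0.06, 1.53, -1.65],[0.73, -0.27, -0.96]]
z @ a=[[0.71, 0.97], [-0.26, 1.1]]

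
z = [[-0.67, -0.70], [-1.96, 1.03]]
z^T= [[-0.67, -1.96], [-0.7, 1.03]]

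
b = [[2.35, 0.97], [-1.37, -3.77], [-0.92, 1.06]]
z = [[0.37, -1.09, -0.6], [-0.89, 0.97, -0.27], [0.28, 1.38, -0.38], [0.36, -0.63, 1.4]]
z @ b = [[2.91, 3.83], [-3.17, -4.81], [-0.88, -5.33], [0.42, 4.21]]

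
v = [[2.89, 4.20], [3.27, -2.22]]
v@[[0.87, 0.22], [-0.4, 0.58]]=[[0.83, 3.07], [3.73, -0.57]]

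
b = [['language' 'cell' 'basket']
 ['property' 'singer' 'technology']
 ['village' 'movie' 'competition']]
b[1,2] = 'technology'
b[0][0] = 'language'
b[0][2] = 'basket'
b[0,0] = 'language'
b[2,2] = 'competition'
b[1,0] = 'property'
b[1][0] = 'property'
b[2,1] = 'movie'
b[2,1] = 'movie'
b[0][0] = 'language'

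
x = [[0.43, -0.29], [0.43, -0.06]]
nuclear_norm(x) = 0.81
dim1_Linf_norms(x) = [0.43, 0.43]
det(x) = 0.10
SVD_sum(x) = [[0.47,-0.2], [0.38,-0.17]] + [[-0.04, -0.09], [0.05, 0.11]]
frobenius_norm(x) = 0.68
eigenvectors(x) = [[(0.44+0.46j), (0.44-0.46j)], [0.77+0.00j, 0.77-0.00j]]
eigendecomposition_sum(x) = [[0.22+0.04j, -0.15+0.11j], [0.21-0.16j, -0.03+0.22j]] + [[(0.22-0.04j), (-0.15-0.11j)], [(0.22+0.16j), -0.03-0.22j]]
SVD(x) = [[-0.77, -0.63], [-0.63, 0.77]] @ diag([0.6595568572315917, 0.14994916498195543]) @ [[-0.92, 0.40], [0.4, 0.92]]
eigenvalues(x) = [(0.18+0.25j), (0.18-0.25j)]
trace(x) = 0.37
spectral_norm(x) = 0.66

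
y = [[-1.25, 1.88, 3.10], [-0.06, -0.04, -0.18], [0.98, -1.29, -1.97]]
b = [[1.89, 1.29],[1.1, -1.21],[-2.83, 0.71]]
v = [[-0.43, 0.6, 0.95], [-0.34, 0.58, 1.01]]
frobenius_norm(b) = 4.05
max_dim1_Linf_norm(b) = 2.83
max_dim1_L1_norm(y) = 6.23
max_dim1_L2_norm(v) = 1.21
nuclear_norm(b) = 5.47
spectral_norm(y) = 4.61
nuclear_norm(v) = 1.78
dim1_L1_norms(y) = [6.23, 0.28, 4.24]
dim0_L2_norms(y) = [1.59, 2.28, 3.68]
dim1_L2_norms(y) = [3.83, 0.19, 2.55]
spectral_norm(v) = 1.71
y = b @ v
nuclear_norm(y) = 4.80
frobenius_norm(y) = 4.61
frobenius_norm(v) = 1.71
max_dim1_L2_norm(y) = 3.83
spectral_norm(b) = 3.59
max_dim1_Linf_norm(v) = 1.01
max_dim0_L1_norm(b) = 5.82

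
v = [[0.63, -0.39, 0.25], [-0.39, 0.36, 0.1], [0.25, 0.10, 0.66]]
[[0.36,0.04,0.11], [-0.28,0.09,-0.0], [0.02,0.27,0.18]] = v @ [[0.35, -0.27, 0.3],  [-0.38, -0.18, 0.28],  [-0.04, 0.54, 0.12]]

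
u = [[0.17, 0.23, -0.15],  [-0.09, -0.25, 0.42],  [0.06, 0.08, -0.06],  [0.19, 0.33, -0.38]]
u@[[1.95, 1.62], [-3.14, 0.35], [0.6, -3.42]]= [[-0.48, 0.87], [0.86, -1.67], [-0.17, 0.33], [-0.89, 1.72]]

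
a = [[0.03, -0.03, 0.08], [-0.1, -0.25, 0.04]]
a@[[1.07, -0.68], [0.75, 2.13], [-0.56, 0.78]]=[[-0.04, -0.02], [-0.32, -0.43]]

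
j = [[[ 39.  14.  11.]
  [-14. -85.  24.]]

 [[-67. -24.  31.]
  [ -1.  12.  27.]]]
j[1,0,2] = 31.0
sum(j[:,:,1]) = -83.0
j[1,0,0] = -67.0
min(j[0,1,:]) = -85.0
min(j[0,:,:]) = -85.0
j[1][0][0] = -67.0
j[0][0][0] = 39.0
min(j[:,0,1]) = -24.0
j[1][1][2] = 27.0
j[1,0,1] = -24.0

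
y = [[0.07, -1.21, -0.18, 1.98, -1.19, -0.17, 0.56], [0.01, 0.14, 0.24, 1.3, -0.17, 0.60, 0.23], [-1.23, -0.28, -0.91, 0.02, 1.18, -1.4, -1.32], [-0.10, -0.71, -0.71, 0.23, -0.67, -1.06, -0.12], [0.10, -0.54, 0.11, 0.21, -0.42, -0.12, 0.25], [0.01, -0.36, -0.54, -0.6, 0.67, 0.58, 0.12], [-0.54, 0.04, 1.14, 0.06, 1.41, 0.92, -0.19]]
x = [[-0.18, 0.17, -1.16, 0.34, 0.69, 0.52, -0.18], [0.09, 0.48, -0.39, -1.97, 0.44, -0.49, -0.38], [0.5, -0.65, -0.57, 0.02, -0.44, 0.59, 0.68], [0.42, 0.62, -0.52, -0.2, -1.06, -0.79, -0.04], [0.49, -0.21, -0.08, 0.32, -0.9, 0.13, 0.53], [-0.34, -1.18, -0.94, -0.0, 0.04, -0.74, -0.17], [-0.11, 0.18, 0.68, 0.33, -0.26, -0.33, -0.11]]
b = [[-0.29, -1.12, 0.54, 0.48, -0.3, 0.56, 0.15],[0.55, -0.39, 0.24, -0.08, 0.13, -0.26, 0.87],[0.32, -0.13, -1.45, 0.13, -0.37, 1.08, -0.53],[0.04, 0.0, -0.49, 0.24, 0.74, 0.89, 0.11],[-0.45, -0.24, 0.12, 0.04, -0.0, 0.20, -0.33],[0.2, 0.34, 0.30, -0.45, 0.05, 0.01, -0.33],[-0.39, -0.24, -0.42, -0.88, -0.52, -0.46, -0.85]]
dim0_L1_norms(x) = [2.13, 3.49, 4.34, 3.18, 3.83, 3.59, 2.09]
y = b @ x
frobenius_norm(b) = 3.53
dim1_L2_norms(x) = [1.52, 2.2, 1.41, 1.62, 1.23, 1.72, 0.9]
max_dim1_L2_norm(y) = 2.74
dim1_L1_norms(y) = [5.36, 2.69, 6.34, 3.6, 1.75, 2.88, 4.3]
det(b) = 0.01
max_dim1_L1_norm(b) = 4.01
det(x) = 0.00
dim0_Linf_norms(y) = [1.23, 1.21, 1.14, 1.98, 1.41, 1.4, 1.32]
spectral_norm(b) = 2.20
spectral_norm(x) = 2.41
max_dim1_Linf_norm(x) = 1.97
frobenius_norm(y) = 5.12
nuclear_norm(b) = 7.81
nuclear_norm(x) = 8.98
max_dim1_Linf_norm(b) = 1.45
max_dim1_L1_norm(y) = 6.34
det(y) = -0.00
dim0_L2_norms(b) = [0.94, 1.29, 1.72, 1.14, 1.03, 1.61, 1.42]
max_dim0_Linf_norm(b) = 1.45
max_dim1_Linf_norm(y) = 1.98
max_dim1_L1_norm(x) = 4.24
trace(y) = -0.50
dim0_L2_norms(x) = [0.91, 1.59, 1.86, 2.06, 1.69, 1.47, 0.98]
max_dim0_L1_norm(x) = 4.34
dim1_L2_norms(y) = [2.68, 1.49, 2.74, 1.63, 0.78, 1.26, 2.11]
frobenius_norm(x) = 4.13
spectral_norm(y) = 3.37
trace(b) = -2.73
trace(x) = -2.22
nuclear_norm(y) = 10.32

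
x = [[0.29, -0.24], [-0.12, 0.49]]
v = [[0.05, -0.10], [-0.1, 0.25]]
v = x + [[-0.24, 0.14], [0.02, -0.24]]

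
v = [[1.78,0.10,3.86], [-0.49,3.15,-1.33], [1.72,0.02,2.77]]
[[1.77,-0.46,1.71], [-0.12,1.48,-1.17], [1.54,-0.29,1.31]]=v @ [[0.62, 0.13, 0.17], [0.13, 0.41, -0.19], [0.17, -0.19, 0.37]]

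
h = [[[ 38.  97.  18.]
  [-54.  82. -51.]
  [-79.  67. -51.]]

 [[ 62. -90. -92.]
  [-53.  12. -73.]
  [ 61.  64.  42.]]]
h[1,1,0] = -53.0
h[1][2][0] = 61.0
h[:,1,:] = [[-54.0, 82.0, -51.0], [-53.0, 12.0, -73.0]]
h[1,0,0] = 62.0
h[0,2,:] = [-79.0, 67.0, -51.0]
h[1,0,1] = -90.0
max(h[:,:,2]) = 42.0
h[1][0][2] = -92.0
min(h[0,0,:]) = 18.0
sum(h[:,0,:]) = 33.0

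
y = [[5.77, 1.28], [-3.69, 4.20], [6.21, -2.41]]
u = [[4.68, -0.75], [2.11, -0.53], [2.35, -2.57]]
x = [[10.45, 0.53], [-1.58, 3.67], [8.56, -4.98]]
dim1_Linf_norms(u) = [4.68, 2.11, 2.57]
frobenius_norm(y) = 10.51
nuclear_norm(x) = 19.21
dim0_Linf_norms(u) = [4.68, 2.57]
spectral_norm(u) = 5.99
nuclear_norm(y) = 13.81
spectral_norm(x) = 14.02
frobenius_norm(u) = 6.27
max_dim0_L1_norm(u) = 9.14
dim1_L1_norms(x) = [10.98, 5.25, 13.54]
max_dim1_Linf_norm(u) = 4.68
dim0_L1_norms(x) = [20.59, 9.18]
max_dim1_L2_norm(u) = 4.74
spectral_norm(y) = 9.66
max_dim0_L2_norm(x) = 13.6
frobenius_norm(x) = 14.95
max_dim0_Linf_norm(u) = 4.68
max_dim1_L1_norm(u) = 5.43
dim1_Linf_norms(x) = [10.45, 3.67, 8.56]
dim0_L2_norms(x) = [13.6, 6.21]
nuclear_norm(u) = 7.85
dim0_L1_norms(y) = [15.67, 7.89]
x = u + y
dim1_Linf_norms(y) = [5.77, 4.2, 6.21]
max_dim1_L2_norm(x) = 10.46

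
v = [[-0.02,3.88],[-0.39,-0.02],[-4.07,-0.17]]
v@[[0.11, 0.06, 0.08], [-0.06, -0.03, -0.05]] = [[-0.24, -0.12, -0.20],[-0.04, -0.02, -0.03],[-0.44, -0.24, -0.32]]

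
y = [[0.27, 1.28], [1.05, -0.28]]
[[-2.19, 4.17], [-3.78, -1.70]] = y@[[-3.84, -0.71], [-0.90, 3.41]]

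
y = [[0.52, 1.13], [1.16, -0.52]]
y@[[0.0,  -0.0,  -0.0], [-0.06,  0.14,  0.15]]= [[-0.07, 0.16, 0.17], [0.03, -0.07, -0.08]]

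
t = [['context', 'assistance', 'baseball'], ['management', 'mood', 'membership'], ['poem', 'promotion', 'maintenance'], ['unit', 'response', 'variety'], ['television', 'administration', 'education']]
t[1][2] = 'membership'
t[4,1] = 'administration'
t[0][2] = 'baseball'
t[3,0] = 'unit'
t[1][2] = 'membership'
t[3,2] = 'variety'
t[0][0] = 'context'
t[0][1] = 'assistance'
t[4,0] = 'television'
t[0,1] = 'assistance'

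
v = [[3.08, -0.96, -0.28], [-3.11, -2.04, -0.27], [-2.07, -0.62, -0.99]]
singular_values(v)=[4.98, 2.13, 0.82]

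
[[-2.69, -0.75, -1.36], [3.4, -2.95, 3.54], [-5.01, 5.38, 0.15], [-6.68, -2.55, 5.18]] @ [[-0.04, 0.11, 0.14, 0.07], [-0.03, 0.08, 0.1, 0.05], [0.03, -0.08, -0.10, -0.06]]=[[0.09, -0.25, -0.32, -0.14], [0.06, -0.15, -0.17, -0.12], [0.04, -0.13, -0.18, -0.09], [0.50, -1.35, -1.71, -0.91]]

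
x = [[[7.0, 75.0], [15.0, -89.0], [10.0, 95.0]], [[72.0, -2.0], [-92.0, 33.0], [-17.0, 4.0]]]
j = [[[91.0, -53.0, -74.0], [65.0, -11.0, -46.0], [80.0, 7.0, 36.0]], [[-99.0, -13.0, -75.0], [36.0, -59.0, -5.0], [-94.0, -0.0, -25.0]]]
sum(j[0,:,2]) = -84.0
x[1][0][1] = -2.0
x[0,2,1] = 95.0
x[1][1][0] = -92.0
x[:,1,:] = [[15.0, -89.0], [-92.0, 33.0]]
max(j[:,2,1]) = 7.0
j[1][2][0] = -94.0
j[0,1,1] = -11.0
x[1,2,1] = 4.0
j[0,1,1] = -11.0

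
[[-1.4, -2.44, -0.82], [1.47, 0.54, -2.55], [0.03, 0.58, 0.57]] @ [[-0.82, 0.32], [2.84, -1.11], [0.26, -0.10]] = [[-5.99,2.34], [-0.33,0.13], [1.77,-0.69]]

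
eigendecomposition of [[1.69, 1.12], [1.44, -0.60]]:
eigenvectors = [[0.89,  -0.37],[0.45,  0.93]]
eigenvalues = [2.25, -1.16]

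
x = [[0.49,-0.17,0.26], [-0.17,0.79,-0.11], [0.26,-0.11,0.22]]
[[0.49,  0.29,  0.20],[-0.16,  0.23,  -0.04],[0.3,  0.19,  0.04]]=x@[[0.78, 0.42, 0.89], [0.02, 0.47, 0.02], [0.43, 0.62, -0.88]]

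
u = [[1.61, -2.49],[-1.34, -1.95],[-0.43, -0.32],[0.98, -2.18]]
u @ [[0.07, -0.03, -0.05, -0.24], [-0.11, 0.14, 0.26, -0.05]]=[[0.39, -0.4, -0.73, -0.26], [0.12, -0.23, -0.44, 0.42], [0.01, -0.03, -0.06, 0.12], [0.31, -0.33, -0.62, -0.13]]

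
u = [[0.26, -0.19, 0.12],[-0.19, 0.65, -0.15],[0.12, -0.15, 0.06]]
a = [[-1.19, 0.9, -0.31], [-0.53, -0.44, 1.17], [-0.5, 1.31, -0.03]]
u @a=[[-0.27, 0.47, -0.31], [-0.04, -0.65, 0.82], [-0.09, 0.25, -0.21]]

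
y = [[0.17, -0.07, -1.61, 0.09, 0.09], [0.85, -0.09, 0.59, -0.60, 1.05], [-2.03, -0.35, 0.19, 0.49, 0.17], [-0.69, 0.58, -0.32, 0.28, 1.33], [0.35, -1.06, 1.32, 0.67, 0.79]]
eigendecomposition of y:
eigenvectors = [[-0.46+0.00j,(-0.05-0.06j),(-0.05+0.06j),(0.39+0j),0.24+0.00j], [(-0.12+0j),(0.64+0j),(0.64-0j),-0.12+0.00j,0.21+0.00j], [(-0.47+0j),(-0.07+0.02j),(-0.07-0.02j),(-0.54+0j),-0.10+0.00j], [(-0.58+0j),0.24-0.57j,0.24+0.57j,(-0.48+0j),(0.76+0j)], [0.46+0.00j,0.09+0.44j,(0.09-0.44j),(-0.55+0j),(0.56+0j)]]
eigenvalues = [(-1.46+0j), (-0.31+1.2j), (-0.31-1.2j), (2.18+0j), (1.23+0j)]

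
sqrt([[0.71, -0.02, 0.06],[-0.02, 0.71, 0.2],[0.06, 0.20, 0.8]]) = [[0.84, -0.01, 0.04], [-0.01, 0.83, 0.12], [0.04, 0.12, 0.89]]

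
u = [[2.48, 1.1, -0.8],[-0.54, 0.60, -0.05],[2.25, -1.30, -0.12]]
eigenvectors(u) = [[0.41+0.41j, (0.41-0.41j), (0.19+0j)], [-0.24+0.05j, -0.24-0.05j, 0.25+0.00j], [0.77+0.00j, 0.77-0.00j, (0.95+0j)]]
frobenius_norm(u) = 3.93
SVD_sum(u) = [[2.49, -0.11, -0.48], [-0.53, 0.02, 0.1], [2.24, -0.1, -0.44]] + [[-0.01, 1.21, -0.32], [-0.00, 0.58, -0.15], [0.01, -1.2, 0.32]] + [[0.0, 0.0, 0.00], [-0.0, -0.0, -0.00], [-0.0, -0.0, -0.0]]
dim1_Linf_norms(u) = [2.48, 0.6, 2.25]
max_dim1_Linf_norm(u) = 2.48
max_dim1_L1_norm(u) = 4.38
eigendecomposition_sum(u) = [[1.24-0.04j, (0.55-1.24j), (-0.4+0.34j)], [-0.27+0.43j, (0.3+0.47j), -0.02-0.21j], [1.12-1.19j, (-0.65-1.68j), (-0.06+0.69j)]] + [[(1.24+0.04j), 0.55+1.24j, -0.40-0.34j], [-0.27-0.43j, 0.30-0.47j, -0.02+0.21j], [(1.12+1.19j), (-0.65+1.68j), -0.06-0.69j]] + [[0j, (-0-0j), (-0+0j)], [0j, (-0-0j), (-0+0j)], [0.00+0.00j, -0.01-0.00j, -0.00+0.00j]]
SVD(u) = [[-0.73, -0.67, -0.11], [0.16, -0.32, 0.93], [-0.66, 0.67, 0.34]] @ diag([3.4582277176348786, 1.8606597122774702, 0.0025471728208200646]) @ [[-0.98,  0.04,  0.19], [0.01,  -0.97,  0.25], [-0.19,  -0.25,  -0.95]]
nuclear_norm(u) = 5.32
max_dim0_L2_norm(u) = 3.39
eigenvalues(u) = [(1.48+1.12j), (1.48-1.12j), (-0+0j)]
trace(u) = 2.96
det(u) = -0.02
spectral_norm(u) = 3.46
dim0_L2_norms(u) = [3.39, 1.81, 0.81]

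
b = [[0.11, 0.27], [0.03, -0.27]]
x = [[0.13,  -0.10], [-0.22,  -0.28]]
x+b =[[0.24, 0.17],[-0.19, -0.55]]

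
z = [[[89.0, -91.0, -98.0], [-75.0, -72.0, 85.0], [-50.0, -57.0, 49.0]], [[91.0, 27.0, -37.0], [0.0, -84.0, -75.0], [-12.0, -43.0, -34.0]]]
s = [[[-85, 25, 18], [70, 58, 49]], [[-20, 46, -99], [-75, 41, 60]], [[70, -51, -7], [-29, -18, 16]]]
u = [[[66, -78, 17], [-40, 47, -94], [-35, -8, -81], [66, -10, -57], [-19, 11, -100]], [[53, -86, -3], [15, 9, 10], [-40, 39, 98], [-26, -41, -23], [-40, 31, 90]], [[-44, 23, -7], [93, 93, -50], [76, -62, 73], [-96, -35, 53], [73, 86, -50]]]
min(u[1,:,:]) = -86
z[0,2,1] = -57.0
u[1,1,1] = 9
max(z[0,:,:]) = 89.0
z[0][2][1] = -57.0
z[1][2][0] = -12.0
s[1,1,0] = -75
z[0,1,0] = -75.0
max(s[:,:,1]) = 58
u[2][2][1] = -62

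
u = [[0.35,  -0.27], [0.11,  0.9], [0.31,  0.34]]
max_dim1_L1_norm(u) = 1.01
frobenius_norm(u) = 1.11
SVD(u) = [[0.22, 0.83], [-0.9, -0.03], [-0.38, 0.56]] @ diag([1.0069364173628417, 0.4639817360505532]) @ [[-0.14, -0.99], [0.99, -0.14]]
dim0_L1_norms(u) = [0.77, 1.51]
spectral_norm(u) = 1.01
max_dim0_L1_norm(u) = 1.51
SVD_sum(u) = [[-0.03, -0.22], [0.13, 0.90], [0.05, 0.38]] + [[0.38,-0.05], [-0.02,0.00], [0.26,-0.04]]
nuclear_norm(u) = 1.47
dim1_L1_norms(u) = [0.62, 1.01, 0.65]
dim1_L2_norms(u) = [0.44, 0.91, 0.46]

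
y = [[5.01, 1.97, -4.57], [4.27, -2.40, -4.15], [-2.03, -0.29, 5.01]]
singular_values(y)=[10.33, 3.12, 1.98]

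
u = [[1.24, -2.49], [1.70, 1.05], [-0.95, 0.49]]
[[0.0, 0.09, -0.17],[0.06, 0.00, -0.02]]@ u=[[0.31, 0.01], [0.09, -0.16]]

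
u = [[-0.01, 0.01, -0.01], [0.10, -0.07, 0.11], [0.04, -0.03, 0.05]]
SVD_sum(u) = [[-0.01, 0.01, -0.01], [0.1, -0.07, 0.11], [0.04, -0.03, 0.05]] + [[-0.00,0.0,0.00], [0.00,-0.00,-0.0], [-0.0,0.00,0.0]] + [[0.00, 0.0, 0.0], [0.00, 0.0, 0.00], [-0.0, -0.0, -0.00]]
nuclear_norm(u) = 0.19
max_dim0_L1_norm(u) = 0.17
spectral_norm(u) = 0.18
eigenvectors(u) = [[0.16, -0.22, -0.51],  [-0.92, -0.87, -0.85],  [-0.36, -0.44, -0.11]]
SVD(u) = [[-0.09, 0.49, 0.87],[0.91, -0.3, 0.27],[0.39, 0.82, -0.42]] @ diag([0.17965649797681557, 0.003949308462780081, 0.002818811340313691]) @ [[0.60, -0.43, 0.67], [-0.57, 0.36, 0.74], [0.56, 0.83, 0.03]]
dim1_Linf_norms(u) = [0.01, 0.11, 0.05]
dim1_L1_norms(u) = [0.03, 0.28, 0.12]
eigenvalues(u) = [-0.04, 0.01, 0.0]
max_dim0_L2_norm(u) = 0.12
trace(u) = -0.03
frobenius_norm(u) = 0.18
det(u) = -0.00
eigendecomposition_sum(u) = [[-0.01, 0.01, -0.01], [0.08, -0.06, 0.08], [0.03, -0.02, 0.03]] + [[0.00, -0.00, 0.01],  [0.01, -0.01, 0.04],  [0.01, -0.01, 0.02]] + [[0.00, 0.0, -0.01],[0.0, 0.0, -0.01],[0.00, 0.0, -0.0]]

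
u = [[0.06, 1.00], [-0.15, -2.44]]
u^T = [[0.06, -0.15], [1.0, -2.44]]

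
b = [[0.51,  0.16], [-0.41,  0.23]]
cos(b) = [[0.9, -0.06], [0.15, 1.00]]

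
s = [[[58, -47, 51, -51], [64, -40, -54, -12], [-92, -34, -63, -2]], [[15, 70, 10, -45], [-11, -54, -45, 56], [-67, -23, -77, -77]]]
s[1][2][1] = -23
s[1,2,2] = -77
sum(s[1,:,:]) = -248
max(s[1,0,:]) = 70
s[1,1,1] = -54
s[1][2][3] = -77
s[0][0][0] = 58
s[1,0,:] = [15, 70, 10, -45]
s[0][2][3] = -2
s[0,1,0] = 64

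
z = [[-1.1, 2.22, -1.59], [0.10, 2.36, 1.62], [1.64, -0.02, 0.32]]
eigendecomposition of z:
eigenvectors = [[0.76+0.00j, (0.76-0j), -0.40+0.00j], [-0.04+0.26j, -0.04-0.26j, -0.88+0.00j], [(-0.27-0.53j), (-0.27+0.53j), (-0.25+0j)]]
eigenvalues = [(-0.64+1.86j), (-0.64-1.86j), (2.86+0j)]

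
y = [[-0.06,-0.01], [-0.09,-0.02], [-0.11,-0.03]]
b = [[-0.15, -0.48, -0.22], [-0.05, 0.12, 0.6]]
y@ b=[[0.01,0.03,0.01], [0.01,0.04,0.01], [0.02,0.05,0.01]]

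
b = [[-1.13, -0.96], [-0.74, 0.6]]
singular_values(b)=[1.5, 0.93]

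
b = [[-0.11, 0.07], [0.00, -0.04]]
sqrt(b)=[[0.33j,-0.13j],  [0j,0.2j]]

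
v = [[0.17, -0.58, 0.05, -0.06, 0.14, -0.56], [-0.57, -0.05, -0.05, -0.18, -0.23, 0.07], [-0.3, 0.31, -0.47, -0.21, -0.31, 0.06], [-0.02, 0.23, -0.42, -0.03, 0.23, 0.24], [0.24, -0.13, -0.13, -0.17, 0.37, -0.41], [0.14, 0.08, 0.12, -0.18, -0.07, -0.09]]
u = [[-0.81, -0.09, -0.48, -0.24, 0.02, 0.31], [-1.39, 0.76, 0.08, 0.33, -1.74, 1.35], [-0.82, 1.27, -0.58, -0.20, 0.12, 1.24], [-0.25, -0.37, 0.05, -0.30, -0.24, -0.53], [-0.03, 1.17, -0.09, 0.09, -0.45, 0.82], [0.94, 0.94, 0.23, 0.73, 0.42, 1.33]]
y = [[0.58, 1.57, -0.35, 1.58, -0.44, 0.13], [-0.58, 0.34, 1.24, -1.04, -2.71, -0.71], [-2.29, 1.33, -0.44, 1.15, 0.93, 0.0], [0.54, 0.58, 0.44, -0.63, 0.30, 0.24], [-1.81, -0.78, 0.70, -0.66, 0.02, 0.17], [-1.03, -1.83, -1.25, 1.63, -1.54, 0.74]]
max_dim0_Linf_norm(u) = 1.74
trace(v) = -0.10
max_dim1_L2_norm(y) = 3.4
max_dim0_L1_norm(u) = 5.58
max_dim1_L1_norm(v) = 1.66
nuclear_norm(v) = 3.23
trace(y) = 0.61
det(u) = 0.07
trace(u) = -0.05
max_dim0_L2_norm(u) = 2.49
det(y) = 17.92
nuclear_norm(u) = 8.03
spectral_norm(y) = 3.71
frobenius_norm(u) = 4.46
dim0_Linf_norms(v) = [0.57, 0.58, 0.47, 0.21, 0.37, 0.56]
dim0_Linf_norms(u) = [1.39, 1.27, 0.58, 0.73, 1.74, 1.35]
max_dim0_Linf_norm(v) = 0.58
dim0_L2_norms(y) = [3.25, 2.94, 2.02, 2.9, 3.3, 1.07]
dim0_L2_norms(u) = [2.05, 2.14, 0.8, 0.92, 1.87, 2.49]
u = y @ v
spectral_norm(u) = 3.51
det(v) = 0.00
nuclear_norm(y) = 13.91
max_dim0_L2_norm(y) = 3.3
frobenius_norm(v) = 1.59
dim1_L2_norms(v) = [0.84, 0.65, 0.74, 0.58, 0.65, 0.29]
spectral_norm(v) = 1.18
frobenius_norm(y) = 6.61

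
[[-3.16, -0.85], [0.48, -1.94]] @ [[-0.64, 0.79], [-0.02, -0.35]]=[[2.04, -2.2], [-0.27, 1.06]]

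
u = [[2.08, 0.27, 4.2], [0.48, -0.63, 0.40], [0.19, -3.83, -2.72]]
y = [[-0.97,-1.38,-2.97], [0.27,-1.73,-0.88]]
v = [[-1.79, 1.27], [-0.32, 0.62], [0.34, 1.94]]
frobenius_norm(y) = 3.94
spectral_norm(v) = 2.60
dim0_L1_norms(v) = [2.45, 3.83]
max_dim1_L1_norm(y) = 5.32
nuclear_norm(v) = 4.16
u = v @ y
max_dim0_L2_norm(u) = 5.02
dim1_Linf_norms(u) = [4.2, 0.63, 3.83]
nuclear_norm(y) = 5.00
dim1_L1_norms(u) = [6.55, 1.51, 6.74]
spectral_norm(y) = 3.73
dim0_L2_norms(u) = [2.14, 3.89, 5.02]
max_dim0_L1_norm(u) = 7.32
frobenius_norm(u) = 6.70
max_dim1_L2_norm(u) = 4.7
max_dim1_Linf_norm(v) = 1.94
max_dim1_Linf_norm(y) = 2.97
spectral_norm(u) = 5.84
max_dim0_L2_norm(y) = 3.1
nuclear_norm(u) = 9.13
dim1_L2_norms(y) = [3.42, 1.96]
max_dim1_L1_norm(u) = 6.74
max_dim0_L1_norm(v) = 3.83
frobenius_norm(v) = 3.03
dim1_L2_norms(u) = [4.69, 0.89, 4.7]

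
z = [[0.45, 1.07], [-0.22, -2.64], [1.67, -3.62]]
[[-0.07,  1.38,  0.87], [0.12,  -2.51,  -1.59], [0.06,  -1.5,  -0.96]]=z@[[-0.05,0.99,0.62], [-0.04,0.87,0.55]]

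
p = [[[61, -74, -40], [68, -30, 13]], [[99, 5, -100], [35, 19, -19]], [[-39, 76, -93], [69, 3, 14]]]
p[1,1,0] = 35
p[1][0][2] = -100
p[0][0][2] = -40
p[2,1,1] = 3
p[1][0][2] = -100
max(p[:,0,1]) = 76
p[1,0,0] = 99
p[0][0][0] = 61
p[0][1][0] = 68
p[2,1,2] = 14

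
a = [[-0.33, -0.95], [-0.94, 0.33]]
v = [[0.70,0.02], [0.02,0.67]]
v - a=[[1.03,0.97], [0.96,0.34]]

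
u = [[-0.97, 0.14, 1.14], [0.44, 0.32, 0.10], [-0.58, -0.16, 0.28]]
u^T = [[-0.97,0.44,-0.58], [0.14,0.32,-0.16], [1.14,0.10,0.28]]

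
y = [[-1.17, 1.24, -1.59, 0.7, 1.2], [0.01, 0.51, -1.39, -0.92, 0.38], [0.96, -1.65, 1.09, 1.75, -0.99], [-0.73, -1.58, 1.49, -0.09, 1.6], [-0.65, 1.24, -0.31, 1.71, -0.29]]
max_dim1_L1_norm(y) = 6.44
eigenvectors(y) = [[-0.23+0.00j, 0.73+0.00j, 0.78+0.00j, (0.78-0j), -0.26+0.00j],  [-0.47+0.00j, (0.38+0j), (0.19-0.18j), (0.19+0.18j), 0.10+0.00j],  [(0.63+0j), (0.22+0j), 0.06-0.35j, 0.06+0.35j, (-0.36+0j)],  [0.57+0.00j, 0.12+0.00j, 0.07+0.24j, 0.07-0.24j, (0.62+0j)],  [0.09+0.00j, 0.51+0.00j, (0.35+0.15j), 0.35-0.15j, (-0.64+0j)]]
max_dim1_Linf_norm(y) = 1.75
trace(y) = 0.05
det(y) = 0.18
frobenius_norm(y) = 5.68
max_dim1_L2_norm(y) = 2.98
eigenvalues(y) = [(3.41+0j), (-0.02+0j), (-0.38+0.87j), (-0.38-0.87j), (-2.57+0j)]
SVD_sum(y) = [[-0.63, 1.54, -1.50, -0.33, 0.42], [-0.39, 0.97, -0.94, -0.21, 0.27], [0.68, -1.68, 1.63, 0.36, -0.46], [0.41, -1.02, 0.99, 0.22, -0.28], [-0.25, 0.61, -0.59, -0.13, 0.17]] + [[0.03,0.06,-0.02,0.18,-0.12], [-0.09,-0.17,0.06,-0.49,0.35], [0.21,0.40,-0.15,1.14,-0.8], [-0.23,-0.45,0.16,-1.26,0.88], [0.25,0.48,-0.18,1.37,-0.96]] + [[-0.72, -0.1, 0.26, 0.76, 0.79], [0.32, 0.04, -0.12, -0.34, -0.36], [-0.12, -0.02, 0.04, 0.12, 0.13], [-0.91, -0.12, 0.32, 0.95, 1.0], [-0.53, -0.07, 0.19, 0.56, 0.59]] + [[0.14,-0.27,-0.32,0.10,0.1], [0.17,-0.33,-0.4,0.12,0.13], [0.19,-0.36,-0.44,0.13,0.14], [-0.01,0.01,0.01,-0.00,-0.0], [-0.12,0.22,0.27,-0.08,-0.09]] + [[0.00, 0.00, 0.00, 0.0, 0.0], [-0.0, -0.0, -0.0, -0.00, -0.00], [-0.0, -0.00, -0.00, -0.00, -0.00], [-0.00, -0.0, -0.0, -0.0, -0.0], [-0.0, -0.00, -0.0, -0.00, -0.0]]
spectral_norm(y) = 4.10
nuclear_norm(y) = 10.50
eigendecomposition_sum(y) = [[-0.05-0.00j, (0.51+0j), -0.53+0.00j, -0.41+0.00j, -0j], [-0.09-0.00j, 1.02+0.00j, -1.08+0.00j, -0.82+0.00j, 0.01-0.00j], [(0.12+0j), (-1.37-0j), 1.44-0.00j, (1.1-0j), (-0.01+0j)], [(0.11+0j), (-1.24-0j), 1.31-0.00j, 1.00-0.00j, -0.01+0.00j], [0.02+0.00j, (-0.21-0j), (0.22-0j), (0.17-0j), (-0+0j)]] + [[(0.03-0j), -0.04+0.00j, (-0+0j), -0.02+0.00j, -0.03-0.00j], [0.01-0.00j, (-0.02+0j), (-0+0j), (-0.01+0j), -0.02-0.00j], [(0.01-0j), (-0.01+0j), (-0+0j), -0.00+0.00j, -0.01-0.00j], [-0j, -0.01+0.00j, (-0+0j), -0.00+0.00j, -0.01-0.00j], [0.02-0.00j, (-0.03+0j), -0.00+0.00j, (-0.01+0j), (-0.02-0j)]] + [[-0.61+0.89j,0.20-0.91j,(-0.5-0.2j),(0.31-0.09j),0.85-0.48j], [0.06+0.36j,(-0.17-0.27j),-0.17+0.07j,(0.06-0.1j),0.10-0.32j], [0.36+0.35j,(-0.4-0.16j),(-0.13+0.21j),-0.02-0.15j,(-0.15-0.42j)], [(-0.33-0.1j),(0.3-0.03j),(0.01-0.17j),(0.06+0.09j),(0.23+0.21j)], [-0.44+0.28j,0.26-0.37j,-0.18-0.18j,0.16+0.02j,0.47-0.05j]] + [[-0.61-0.89j, (0.2+0.91j), -0.50+0.20j, 0.31+0.09j, (0.85+0.48j)], [(0.06-0.36j), -0.17+0.27j, -0.17-0.07j, (0.06+0.1j), (0.1+0.32j)], [0.36-0.35j, -0.40+0.16j, -0.13-0.21j, (-0.02+0.15j), (-0.15+0.42j)], [-0.33+0.10j, (0.3+0.03j), 0.01+0.17j, (0.06-0.09j), 0.23-0.21j], [-0.44-0.28j, (0.26+0.37j), -0.18+0.18j, (0.16-0.02j), 0.47+0.05j]] + [[(0.08+0j), 0.38-0.00j, -0.06-0.00j, 0.49+0.00j, (-0.48-0j)], [-0.03-0.00j, -0.16+0.00j, 0.03+0.00j, -0.20-0.00j, (0.2+0j)], [0.11+0.00j, 0.53-0.00j, -0.09-0.00j, 0.69+0.00j, (-0.67-0j)], [(-0.19-0j), -0.92+0.00j, 0.15+0.00j, (-1.2-0j), 1.16+0.00j], [(0.19+0j), (0.96-0j), -0.16-0.00j, (1.24+0j), (-1.2-0j)]]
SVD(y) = [[-0.56, -0.08, 0.54, 0.45, -0.43], [-0.35, 0.22, -0.25, 0.55, 0.68], [0.61, -0.51, 0.09, 0.60, 0.03], [0.37, 0.56, 0.69, -0.02, 0.27], [-0.22, -0.61, 0.40, -0.37, 0.53]] @ diag([4.102129609621435, 2.889667535401169, 2.4585297343041193, 1.04036096332611, 0.005900190278563617]) @ [[0.27,-0.67,0.65,0.14,-0.18], [-0.14,-0.27,0.1,-0.77,0.54], [-0.54,-0.07,0.19,0.56,0.59], [0.3,-0.57,-0.7,0.21,0.22], [-0.73,-0.38,-0.21,-0.12,-0.52]]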